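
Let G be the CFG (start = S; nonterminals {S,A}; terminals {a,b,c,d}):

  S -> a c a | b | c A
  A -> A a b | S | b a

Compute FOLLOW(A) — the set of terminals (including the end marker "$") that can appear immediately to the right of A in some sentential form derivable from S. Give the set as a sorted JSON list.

FIRST sets, iterate to fixpoint:
[1]
  A via A→b a: +{b}
  S via S→a c a: +{a}
  S via S→b: +{b}
  S via S→c A: +{c}
  FIRST(S)={a,b,c}  FIRST(A)={b}
[2]
  A via A→S: +{a,c}
  FIRST(S)={a,b,c}  FIRST(A)={a,b,c}
[3] (stable)
  FIRST(S)={a,b,c}  FIRST(A)={a,b,c}

FOLLOW iteration:
initialize: $ ∈ FOLLOW(S)
round 1:
  A→A a b: FOLLOW(A) ⊇ FIRST(a) = {a}; new: +{a}
  A→S: FOLLOW(S) ⊇ FOLLOW(A) ⊇ {a}; new: +{a}
  S→c A: FOLLOW(A) ⊇ FOLLOW(S) ⊇ {$,a}; new: +{$}
  S: {$,a}  A: {$,a}
round 2: (stable)
  S: {$,a}  A: {$,a}

FOLLOW(A) = ["$", "a"]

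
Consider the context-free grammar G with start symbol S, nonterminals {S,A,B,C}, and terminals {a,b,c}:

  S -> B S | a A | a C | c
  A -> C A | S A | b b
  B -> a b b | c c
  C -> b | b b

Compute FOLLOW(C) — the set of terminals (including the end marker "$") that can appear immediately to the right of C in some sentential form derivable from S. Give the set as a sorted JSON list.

FIRST iteration:
round 1:
  A via A→b b: +{b}
  B via B→a b b: +{a}
  B via B→c c: +{c}
  C via C→b: +{b}
  S via S→B S: +{a,c}
  S: {a,c}  A: {b}  B: {a,c}  C: {b}
round 2:
  A via A→S A: +{a,c}
  S: {a,c}  A: {a,b,c}  B: {a,c}  C: {b}
round 3: — fixpoint
  S: {a,c}  A: {a,b,c}  B: {a,c}  C: {b}

FOLLOW iteration:
FOLLOW(S) := {$}
pass 1:
  A→C A: FOLLOW(C) ⊇ FIRST(A) = {a,b,c}; new: +{a,b,c}
  A→S A: FOLLOW(S) ⊇ FIRST(A) = {a,b,c}; new: +{a,b,c}
  S→B S: FOLLOW(B) ⊇ FIRST(S) = {a,c}; new: +{a,c}
  S→a A: FOLLOW(A) ⊇ FOLLOW(S) ⊇ {$,a,b,c}; new: +{$,a,b,c}
  S→a C: FOLLOW(C) ⊇ FOLLOW(S) ⊇ {$,a,b,c}; new: +{$}
  S: {$,a,b,c}  A: {$,a,b,c}  B: {a,c}  C: {$,a,b,c}
pass 2: — fixpoint
  S: {$,a,b,c}  A: {$,a,b,c}  B: {a,c}  C: {$,a,b,c}

FOLLOW(C) = ["$", "a", "b", "c"]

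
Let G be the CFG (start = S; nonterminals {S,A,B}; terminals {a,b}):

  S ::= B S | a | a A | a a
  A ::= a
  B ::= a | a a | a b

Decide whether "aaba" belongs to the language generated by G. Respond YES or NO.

Convert to CNF:
  S -> B S | T0 A | T0 T0 | a
  A -> a
  B -> T0 T0 | T0 T1 | a
  T0 -> a
  T1 -> b

CYK table (by increasing span):
  T[0,0] 'a' = {A,B,S,T0}  orig:{A,B,S}
  T[1,1] 'a' = {A,B,S,T0}  orig:{A,B,S}
  T[2,2] 'b' = {T1}  orig:{}
  T[3,3] 'a' = {A,B,S,T0}  orig:{A,B,S}
  T[0,1] 'aa' = {B,S}
  T[1,2] 'ab' = {B}
  T[2,3] 'ba' = ∅
  T[0,2] 'aab' = ∅
  T[1,3] 'aba' = {S}
  T[0,3] 'aaba' = {S}

S ∈ T[0,3] ⇒ YES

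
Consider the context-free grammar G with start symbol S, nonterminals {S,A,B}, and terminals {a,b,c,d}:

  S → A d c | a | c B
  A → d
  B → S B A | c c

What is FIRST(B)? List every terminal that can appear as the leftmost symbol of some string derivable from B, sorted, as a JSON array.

FIRST iteration:
iter 1:
  A via A→d: +{d}
  B via B→c c: +{c}
  S via S→A d c: +{d}
  S via S→a: +{a}
  S via S→c B: +{c}
  S: {a,c,d}  A: {d}  B: {c}
iter 2:
  B via B→S B A: +{a,d}
  S: {a,c,d}  A: {d}  B: {a,c,d}
iter 3: — fixpoint
  S: {a,c,d}  A: {d}  B: {a,c,d}

FIRST(B) = ["a", "c", "d"]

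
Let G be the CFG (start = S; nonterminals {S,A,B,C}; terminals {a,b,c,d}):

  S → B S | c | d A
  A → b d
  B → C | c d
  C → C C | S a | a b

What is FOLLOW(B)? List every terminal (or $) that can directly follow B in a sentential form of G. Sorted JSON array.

FIRST iteration:
pass 1:
  A via A→b d: +{b}
  B via B→c d: +{c}
  C via C→a b: +{a}
  S via S→B S: +{c}
  S via S→d A: +{d}
  FIRST(S)={c,d}  FIRST(A)={b}  FIRST(B)={c}  FIRST(C)={a}
pass 2:
  B via B→C: +{a}
  C via C→S a: +{c,d}
  S via S→B S: +{a}
  FIRST(S)={a,c,d}  FIRST(A)={b}  FIRST(B)={a,c}  FIRST(C)={a,c,d}
pass 3:
  B via B→C: +{d}
  FIRST(S)={a,c,d}  FIRST(A)={b}  FIRST(B)={a,c,d}  FIRST(C)={a,c,d}
pass 4: (no change)
  FIRST(S)={a,c,d}  FIRST(A)={b}  FIRST(B)={a,c,d}  FIRST(C)={a,c,d}

Compute FOLLOW by fixpoint:
seed FOLLOW(S) with $
[1]
  C→C C: FOLLOW(C) ⊇ FIRST(C) = {a,c,d}; new: +{a,c,d}
  C→S a: FOLLOW(S) ⊇ FIRST(a) = {a}; new: +{a}
  S→B S: FOLLOW(B) ⊇ FIRST(S) = {a,c,d}; new: +{a,c,d}
  S→d A: FOLLOW(A) ⊇ FOLLOW(S) ⊇ {$,a}; new: +{$,a}
  S: {$,a}  A: {$,a}  B: {a,c,d}  C: {a,c,d}
[2] — fixpoint
  S: {$,a}  A: {$,a}  B: {a,c,d}  C: {a,c,d}

FOLLOW(B) = ["a", "c", "d"]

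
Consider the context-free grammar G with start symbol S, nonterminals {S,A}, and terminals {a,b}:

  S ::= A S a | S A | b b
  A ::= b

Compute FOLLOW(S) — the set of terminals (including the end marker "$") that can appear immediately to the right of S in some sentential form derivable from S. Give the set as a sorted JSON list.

Compute FIRST by fixpoint:
iter 1:
  A via A→b: +{b}
  S via S→A S a: +{b}
  FIRST(S)={b}  FIRST(A)={b}
iter 2: (no change)
  FIRST(S)={b}  FIRST(A)={b}

FOLLOW sets:
initialize: $ ∈ FOLLOW(S)
iter 1:
  S→A S a: FOLLOW(A) ⊇ FIRST(S) = {b}; new: +{b}
  S→A S a: FOLLOW(S) ⊇ FIRST(a) = {a}; new: +{a}
  S→S A: FOLLOW(S) ⊇ FIRST(A) = {b}; new: +{b}
  S→S A: FOLLOW(A) ⊇ FOLLOW(S) ⊇ {$,a,b}; new: +{$,a}
  S: {$,a,b}  A: {$,a,b}
iter 2: (no change)
  S: {$,a,b}  A: {$,a,b}

FOLLOW(S) = ["$", "a", "b"]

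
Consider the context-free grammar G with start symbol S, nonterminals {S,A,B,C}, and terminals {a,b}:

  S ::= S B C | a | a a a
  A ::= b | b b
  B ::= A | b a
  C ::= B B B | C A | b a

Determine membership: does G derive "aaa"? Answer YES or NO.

Convert to CNF:
  S -> S X3 | T1 X4 | a
  A -> T0 T0 | b
  B -> T0 T0 | T0 T1 | b
  C -> B X2 | C A | T0 T1
  T0 -> b
  T1 -> a
  X2 -> B B
  X3 -> B C
  X4 -> T1 T1

CYK fill:
  T[0,0] 'a' = {S,T1}  orig:{S}
  T[1,1] 'a' = {S,T1}  orig:{S}
  T[2,2] 'a' = {S,T1}  orig:{S}
  T[0,1] 'aa' = {X4}  orig:{}
  T[1,2] 'aa' = {X4}  orig:{}
  T[0,2] 'aaa' = {S}

S ∈ T[0,2] ⇒ YES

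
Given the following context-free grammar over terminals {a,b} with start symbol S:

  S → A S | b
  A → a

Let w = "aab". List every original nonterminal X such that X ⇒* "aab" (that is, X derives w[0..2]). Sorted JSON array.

Convert to CNF:
  S -> A S | b
  A -> a

CYK table (by increasing span) — only the sub-triangle for w[0..2]:
  T[0,0] 'a' = {A}
  T[1,1] 'a' = {A}
  T[2,2] 'b' = {S}
  T[0,1] 'aa' = ∅
  T[1,2] 'ab' = {S}
  T[0,2] 'aab' = {S}

Original NTs in T[0,2] deriving "aab": ["S"]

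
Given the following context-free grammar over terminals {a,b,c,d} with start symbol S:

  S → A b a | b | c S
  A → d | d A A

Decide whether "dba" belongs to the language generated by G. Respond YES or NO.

CNF form of G:
  S -> A X5 | T3 S | b
  A -> T0 X4 | d
  T0 -> d
  T1 -> b
  T2 -> a
  T3 -> c
  X4 -> A A
  X5 -> T1 T2

CYK table (by increasing span):
  [0..0]={A,T0}  "d"  orig:{A}
  [1..1]={S,T1}  "b"  orig:{S}
  [2..2]={T2}  "a"  orig:{}
  [0..1]=∅  "db"
  [1..2]={X5}  "ba"  orig:{}
  [0..2]={S}  "dba"

S ∈ T[0,2] ⇒ YES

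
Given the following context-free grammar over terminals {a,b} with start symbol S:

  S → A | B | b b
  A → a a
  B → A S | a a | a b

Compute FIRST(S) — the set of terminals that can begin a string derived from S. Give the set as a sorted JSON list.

FIRST iteration:
pass 1:
  A via A→a a: +{a}
  B via B→A S: +{a}
  S via S→A: +{a}
  S via S→b b: +{b}
  FIRST(S)={a,b}  FIRST(A)={a}  FIRST(B)={a}
pass 2: (no change)
  FIRST(S)={a,b}  FIRST(A)={a}  FIRST(B)={a}

FIRST(S) = ["a", "b"]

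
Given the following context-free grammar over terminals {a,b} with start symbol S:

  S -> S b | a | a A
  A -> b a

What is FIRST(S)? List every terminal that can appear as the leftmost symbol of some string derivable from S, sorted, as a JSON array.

Compute FIRST by fixpoint:
pass 1:
  A via A→b a: +{b}
  S via S→a: +{a}
  S: {a}  A: {b}
pass 2: (no change)
  S: {a}  A: {b}

FIRST(S) = ["a"]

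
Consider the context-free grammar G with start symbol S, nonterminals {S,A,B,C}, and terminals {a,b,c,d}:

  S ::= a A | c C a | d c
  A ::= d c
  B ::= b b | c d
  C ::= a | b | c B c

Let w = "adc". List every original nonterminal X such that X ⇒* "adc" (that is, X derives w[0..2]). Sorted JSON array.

CNF form of G:
  S -> T0 T1 | T1 X5 | T3 A
  A -> T0 T1
  B -> T1 T0 | T2 T2
  C -> T1 X4 | a | b
  T0 -> d
  T1 -> c
  T2 -> b
  T3 -> a
  X4 -> B T1
  X5 -> C T3

CYK table (by increasing span) — only the sub-triangle for w[0..2]:
  cell(0,0) a: {C,T3}  orig:{C}
  cell(1,1) d: {T0}  orig:{}
  cell(2,2) c: {T1}  orig:{}
  cell(0,1) ad: ∅
  cell(1,2) dc: {A,S}
  cell(0,2) adc: {S}

Original NTs in T[0,2] deriving "adc": ["S"]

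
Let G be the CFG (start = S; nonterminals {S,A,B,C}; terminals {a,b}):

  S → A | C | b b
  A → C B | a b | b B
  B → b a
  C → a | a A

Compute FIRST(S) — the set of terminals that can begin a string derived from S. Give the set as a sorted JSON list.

FIRST sets, iterate to fixpoint:
pass 1:
  A via A→a b: +{a}
  A via A→b B: +{b}
  B via B→b a: +{b}
  C via C→a: +{a}
  S via S→A: +{a,b}
  S: {a,b}  A: {a,b}  B: {b}  C: {a}
pass 2: done
  S: {a,b}  A: {a,b}  B: {b}  C: {a}

FIRST(S) = ["a", "b"]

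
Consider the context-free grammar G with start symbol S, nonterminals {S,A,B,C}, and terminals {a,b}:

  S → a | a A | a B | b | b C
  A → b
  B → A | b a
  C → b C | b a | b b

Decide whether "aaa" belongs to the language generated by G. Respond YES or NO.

CNF form of G:
  S -> T0 C | T1 A | T1 B | a | b
  A -> b
  B -> T0 T1 | b
  C -> T0 C | T0 T0 | T0 T1
  T0 -> b
  T1 -> a

Fill CYK table bottom-up:
  T[0,0] 'a' = {S,T1}  orig:{S}
  T[1,1] 'a' = {S,T1}  orig:{S}
  T[2,2] 'a' = {S,T1}  orig:{S}
  T[0,1] 'aa' = ∅
  T[1,2] 'aa' = ∅
  T[0,2] 'aaa' = ∅

S ∉ T[0,2] ⇒ NO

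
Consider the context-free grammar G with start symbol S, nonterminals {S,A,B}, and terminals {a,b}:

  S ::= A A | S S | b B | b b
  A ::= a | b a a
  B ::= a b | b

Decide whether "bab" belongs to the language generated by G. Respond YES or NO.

Convert to CNF:
  S -> A A | S S | T0 B | T0 T0
  A -> T0 X2 | a
  B -> T1 T0 | b
  T0 -> b
  T1 -> a
  X2 -> T1 T1

CYK fill:
  cell(0,0) b: {B,T0}  orig:{B}
  cell(1,1) a: {A,T1}  orig:{A}
  cell(2,2) b: {B,T0}  orig:{B}
  cell(0,1) ba: ∅
  cell(1,2) ab: {B}
  cell(0,2) bab: {S}

S ∈ T[0,2] ⇒ YES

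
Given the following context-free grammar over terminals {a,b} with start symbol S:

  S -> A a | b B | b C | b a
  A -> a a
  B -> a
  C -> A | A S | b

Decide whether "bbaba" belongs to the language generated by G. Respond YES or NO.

CNF form of G:
  S -> A T0 | T1 B | T1 C | T1 T0
  A -> T0 T0
  B -> a
  C -> A S | T0 T0 | b
  T0 -> a
  T1 -> b

CYK table (by increasing span):
  cell(0,0) b: {C,T1}  orig:{C}
  cell(1,1) b: {C,T1}  orig:{C}
  cell(2,2) a: {B,T0}  orig:{B}
  cell(3,3) b: {C,T1}  orig:{C}
  cell(4,4) a: {B,T0}  orig:{B}
  cell(0,1) bb: {S}
  cell(1,2) ba: {S}
  cell(2,3) ab: ∅
  cell(3,4) ba: {S}
  cell(0,2) bba: ∅
  cell(1,3) bab: ∅
  cell(2,4) aba: ∅
  cell(0,3) bbab: ∅
  cell(1,4) baba: ∅
  cell(0,4) bbaba: ∅

S ∉ T[0,4] ⇒ NO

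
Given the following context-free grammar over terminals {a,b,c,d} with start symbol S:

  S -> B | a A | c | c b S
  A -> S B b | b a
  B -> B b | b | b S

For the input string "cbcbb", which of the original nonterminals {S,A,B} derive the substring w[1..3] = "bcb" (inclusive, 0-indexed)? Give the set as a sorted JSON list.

CNF form of G:
  S -> B T0 | T0 S | T1 A | T2 X4 | b | c
  A -> S X3 | T0 T1
  B -> B T0 | T0 S | b
  T0 -> b
  T1 -> a
  T2 -> c
  X3 -> B T0
  X4 -> T0 S

CYK fill — only the sub-triangle for w[1..3]:
  [1..1]={B,S,T0}  "b"  orig:{B,S}
  [2..2]={S,T2}  "c"  orig:{S}
  [3..3]={B,S,T0}  "b"  orig:{B,S}
  [1..2]={B,S,X4}  "bc"  orig:{B,S}
  [2..3]=∅  "cb"
  [1..3]={B,S,X3}  "bcb"  orig:{B,S}

Original NTs in T[1,3] deriving "bcb": ["B", "S"]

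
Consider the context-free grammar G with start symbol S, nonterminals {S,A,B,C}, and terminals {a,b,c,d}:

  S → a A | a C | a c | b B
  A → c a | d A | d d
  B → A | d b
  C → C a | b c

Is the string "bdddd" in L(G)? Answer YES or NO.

Convert to CNF:
  S -> T1 A | T1 C | T1 T0 | T3 B
  A -> T0 T1 | T2 A | T2 T2
  B -> T0 T1 | T2 A | T2 T2 | T2 T3
  C -> C T1 | T3 T0
  T0 -> c
  T1 -> a
  T2 -> d
  T3 -> b

CYK fill:
  T[0,0] 'b' = {T3}  orig:{}
  T[1,1] 'd' = {T2}  orig:{}
  T[2,2] 'd' = {T2}  orig:{}
  T[3,3] 'd' = {T2}  orig:{}
  T[4,4] 'd' = {T2}  orig:{}
  T[0,1] 'bd' = ∅
  T[1,2] 'dd' = {A,B}
  T[2,3] 'dd' = {A,B}
  T[3,4] 'dd' = {A,B}
  T[0,2] 'bdd' = {S}
  T[1,3] 'ddd' = {A,B}
  T[2,4] 'ddd' = {A,B}
  T[0,3] 'bddd' = {S}
  T[1,4] 'dddd' = {A,B}
  T[0,4] 'bdddd' = {S}

S ∈ T[0,4] ⇒ YES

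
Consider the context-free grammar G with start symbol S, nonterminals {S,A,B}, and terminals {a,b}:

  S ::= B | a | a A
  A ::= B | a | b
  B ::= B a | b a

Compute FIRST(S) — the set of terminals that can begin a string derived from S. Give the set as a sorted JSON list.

Compute FIRST by fixpoint:
iter 1:
  A via A→a: +{a}
  A via A→b: +{b}
  B via B→b a: +{b}
  S via S→B: +{b}
  S via S→a: +{a}
  FIRST[S]={a,b}  FIRST[A]={a,b}  FIRST[B]={b}
iter 2: (stable)
  FIRST[S]={a,b}  FIRST[A]={a,b}  FIRST[B]={b}

FIRST(S) = ["a", "b"]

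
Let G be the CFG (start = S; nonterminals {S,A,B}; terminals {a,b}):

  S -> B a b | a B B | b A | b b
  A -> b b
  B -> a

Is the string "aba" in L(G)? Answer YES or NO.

CNF form of G:
  S -> B X2 | T0 A | T0 T0 | T1 X3
  A -> T0 T0
  B -> a
  T0 -> b
  T1 -> a
  X2 -> T1 T0
  X3 -> B B

CYK table (by increasing span):
  [0..0]={B,T1}  "a"  orig:{B}
  [1..1]={T0}  "b"  orig:{}
  [2..2]={B,T1}  "a"  orig:{B}
  [0..1]={X2}  "ab"  orig:{}
  [1..2]=∅  "ba"
  [0..2]=∅  "aba"

S ∉ T[0,2] ⇒ NO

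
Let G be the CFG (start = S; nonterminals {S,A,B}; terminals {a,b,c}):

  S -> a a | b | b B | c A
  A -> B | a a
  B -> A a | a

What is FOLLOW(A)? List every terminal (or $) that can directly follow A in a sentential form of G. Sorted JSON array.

Compute FIRST by fixpoint:
pass 1:
  A via A→a a: +{a}
  B via B→A a: +{a}
  S via S→a a: +{a}
  S via S→b: +{b}
  S via S→c A: +{c}
  FIRST[S]={a,b,c}  FIRST[A]={a}  FIRST[B]={a}
pass 2: (stable)
  FIRST[S]={a,b,c}  FIRST[A]={a}  FIRST[B]={a}

FOLLOW sets:
initialize: $ ∈ FOLLOW(S)
[1]
  B→A a: FOLLOW(A) ⊇ FIRST(a) = {a}; new: +{a}
  S→b B: FOLLOW(B) ⊇ FOLLOW(S) ⊇ {$}; new: +{$}
  S→c A: FOLLOW(A) ⊇ FOLLOW(S) ⊇ {$}; new: +{$}
  FOLLOW[S]={$}  FOLLOW[A]={$,a}  FOLLOW[B]={$}
[2]
  A→B: FOLLOW(B) ⊇ FOLLOW(A) ⊇ {$,a}; new: +{a}
  FOLLOW[S]={$}  FOLLOW[A]={$,a}  FOLLOW[B]={$,a}
[3] done
  FOLLOW[S]={$}  FOLLOW[A]={$,a}  FOLLOW[B]={$,a}

FOLLOW(A) = ["$", "a"]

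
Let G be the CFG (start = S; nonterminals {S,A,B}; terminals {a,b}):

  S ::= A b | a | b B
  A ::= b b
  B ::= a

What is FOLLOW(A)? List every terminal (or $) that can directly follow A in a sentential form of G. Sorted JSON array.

FIRST sets, iterate to fixpoint:
round 1:
  A via A→b b: +{b}
  B via B→a: +{a}
  S via S→A b: +{b}
  S via S→a: +{a}
  FIRST(S)={a,b}  FIRST(A)={b}  FIRST(B)={a}
round 2: (no change)
  FIRST(S)={a,b}  FIRST(A)={b}  FIRST(B)={a}

FOLLOW iteration:
initialize: $ ∈ FOLLOW(S)
[1]
  S→A b: FOLLOW(A) ⊇ FIRST(b) = {b}; new: +{b}
  S→b B: FOLLOW(B) ⊇ FOLLOW(S) ⊇ {$}; new: +{$}
  S: {$}  A: {b}  B: {$}
[2] (stable)
  S: {$}  A: {b}  B: {$}

FOLLOW(A) = ["b"]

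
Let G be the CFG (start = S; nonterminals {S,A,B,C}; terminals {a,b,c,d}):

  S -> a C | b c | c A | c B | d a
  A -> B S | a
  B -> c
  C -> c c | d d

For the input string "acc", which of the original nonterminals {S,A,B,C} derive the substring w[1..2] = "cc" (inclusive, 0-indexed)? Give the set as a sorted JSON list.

CNF form of G:
  S -> T0 A | T0 B | T1 T2 | T2 C | T3 T0
  A -> B S | a
  B -> c
  C -> T0 T0 | T1 T1
  T0 -> c
  T1 -> d
  T2 -> a
  T3 -> b

CYK fill, restricted to cells inside w[1..2]:
  [1..1]={B,T0}  "c"  orig:{B}
  [2..2]={B,T0}  "c"  orig:{B}
  [1..2]={C,S}  "cc"

Original NTs in T[1,2] deriving "cc": ["C", "S"]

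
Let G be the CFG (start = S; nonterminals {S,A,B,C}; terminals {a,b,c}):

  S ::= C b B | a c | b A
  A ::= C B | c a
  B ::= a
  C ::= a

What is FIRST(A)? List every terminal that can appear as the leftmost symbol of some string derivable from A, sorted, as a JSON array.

FIRST sets, iterate to fixpoint:
iter 1:
  A via A→c a: +{c}
  B via B→a: +{a}
  C via C→a: +{a}
  S via S→C b B: +{a}
  S via S→b A: +{b}
  FIRST(S)={a,b}  FIRST(A)={c}  FIRST(B)={a}  FIRST(C)={a}
iter 2:
  A via A→C B: +{a}
  FIRST(S)={a,b}  FIRST(A)={a,c}  FIRST(B)={a}  FIRST(C)={a}
iter 3: done
  FIRST(S)={a,b}  FIRST(A)={a,c}  FIRST(B)={a}  FIRST(C)={a}

FIRST(A) = ["a", "c"]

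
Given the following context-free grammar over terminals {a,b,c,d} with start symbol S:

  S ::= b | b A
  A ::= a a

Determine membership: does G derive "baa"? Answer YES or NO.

CNF form of G:
  S -> T1 A | b
  A -> T0 T0
  T0 -> a
  T1 -> b

Fill CYK table bottom-up:
  T[0,0] 'b' = {S,T1}  orig:{S}
  T[1,1] 'a' = {T0}  orig:{}
  T[2,2] 'a' = {T0}  orig:{}
  T[0,1] 'ba' = ∅
  T[1,2] 'aa' = {A}
  T[0,2] 'baa' = {S}

S ∈ T[0,2] ⇒ YES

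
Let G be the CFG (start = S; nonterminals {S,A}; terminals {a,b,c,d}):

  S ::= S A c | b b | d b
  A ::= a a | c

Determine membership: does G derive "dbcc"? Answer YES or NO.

CNF form of G:
  S -> S X4 | T2 T2 | T3 T2
  A -> T0 T0 | c
  T0 -> a
  T1 -> c
  T2 -> b
  T3 -> d
  X4 -> A T1

CYK table (by increasing span):
  T[0,0] 'd' = {T3}  orig:{}
  T[1,1] 'b' = {T2}  orig:{}
  T[2,2] 'c' = {A,T1}  orig:{A}
  T[3,3] 'c' = {A,T1}  orig:{A}
  T[0,1] 'db' = {S}
  T[1,2] 'bc' = ∅
  T[2,3] 'cc' = {X4}  orig:{}
  T[0,2] 'dbc' = ∅
  T[1,3] 'bcc' = ∅
  T[0,3] 'dbcc' = {S}

S ∈ T[0,3] ⇒ YES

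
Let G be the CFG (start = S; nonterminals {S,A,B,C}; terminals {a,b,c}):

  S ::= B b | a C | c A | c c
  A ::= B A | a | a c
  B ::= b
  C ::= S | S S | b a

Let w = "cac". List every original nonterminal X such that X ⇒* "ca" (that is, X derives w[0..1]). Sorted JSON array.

CNF form of G:
  S -> B T2 | T0 C | T1 A | T1 T1
  A -> B A | T0 T1 | a
  B -> b
  C -> B T2 | S S | T0 C | T1 A | T1 T1 | T2 T0
  T0 -> a
  T1 -> c
  T2 -> b

CYK fill (cells [i..j] with 0 ≤ i ≤ j ≤ 1 only):
  T[0,0] 'c' = {T1}  orig:{}
  T[1,1] 'a' = {A,T0}  orig:{A}
  T[0,1] 'ca' = {C,S}

Original NTs in T[0,1] deriving "ca": ["C", "S"]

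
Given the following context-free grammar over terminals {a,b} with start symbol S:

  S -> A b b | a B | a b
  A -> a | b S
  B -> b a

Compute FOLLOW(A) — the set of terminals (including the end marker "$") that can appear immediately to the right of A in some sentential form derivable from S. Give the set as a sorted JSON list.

FIRST sets, iterate to fixpoint:
iter 1:
  A via A→a: +{a}
  A via A→b S: +{b}
  B via B→b a: +{b}
  S via S→A b b: +{a,b}
  S: {a,b}  A: {a,b}  B: {b}
iter 2: — fixpoint
  S: {a,b}  A: {a,b}  B: {b}

FOLLOW sets:
seed FOLLOW(S) with $
pass 1:
  S→A b b: FOLLOW(A) ⊇ FIRST(b) = {b}; new: +{b}
  S→a B: FOLLOW(B) ⊇ FOLLOW(S) ⊇ {$}; new: +{$}
  FOLLOW[S]={$}  FOLLOW[A]={b}  FOLLOW[B]={$}
pass 2:
  A→b S: FOLLOW(S) ⊇ FOLLOW(A) ⊇ {b}; new: +{b}
  S→a B: FOLLOW(B) ⊇ FOLLOW(S) ⊇ {$,b}; new: +{b}
  FOLLOW[S]={$,b}  FOLLOW[A]={b}  FOLLOW[B]={$,b}
pass 3: done
  FOLLOW[S]={$,b}  FOLLOW[A]={b}  FOLLOW[B]={$,b}

FOLLOW(A) = ["b"]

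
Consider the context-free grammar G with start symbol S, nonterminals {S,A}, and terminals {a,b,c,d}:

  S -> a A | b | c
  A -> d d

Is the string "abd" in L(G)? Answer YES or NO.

Convert to CNF:
  S -> T1 A | b | c
  A -> T0 T0
  T0 -> d
  T1 -> a

CYK table (by increasing span):
  T[0,0] 'a' = {T1}  orig:{}
  T[1,1] 'b' = {S}
  T[2,2] 'd' = {T0}  orig:{}
  T[0,1] 'ab' = ∅
  T[1,2] 'bd' = ∅
  T[0,2] 'abd' = ∅

S ∉ T[0,2] ⇒ NO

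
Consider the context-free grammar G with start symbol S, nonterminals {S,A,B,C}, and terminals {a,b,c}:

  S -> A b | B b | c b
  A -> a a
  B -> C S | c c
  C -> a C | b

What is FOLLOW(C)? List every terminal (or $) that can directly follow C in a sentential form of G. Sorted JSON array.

FIRST iteration:
pass 1:
  A via A→a a: +{a}
  B via B→c c: +{c}
  C via C→a C: +{a}
  C via C→b: +{b}
  S via S→A b: +{a}
  S via S→B b: +{c}
  FIRST[S]={a,c}  FIRST[A]={a}  FIRST[B]={c}  FIRST[C]={a,b}
pass 2:
  B via B→C S: +{a,b}
  S via S→B b: +{b}
  FIRST[S]={a,b,c}  FIRST[A]={a}  FIRST[B]={a,b,c}  FIRST[C]={a,b}
pass 3: (no change)
  FIRST[S]={a,b,c}  FIRST[A]={a}  FIRST[B]={a,b,c}  FIRST[C]={a,b}

FOLLOW sets:
seed FOLLOW(S) with $
pass 1:
  B→C S: FOLLOW(C) ⊇ FIRST(S) = {a,b,c}; new: +{a,b,c}
  S→A b: FOLLOW(A) ⊇ FIRST(b) = {b}; new: +{b}
  S→B b: FOLLOW(B) ⊇ FIRST(b) = {b}; new: +{b}
  S: {$}  A: {b}  B: {b}  C: {a,b,c}
pass 2:
  B→C S: FOLLOW(S) ⊇ FOLLOW(B) ⊇ {b}; new: +{b}
  S: {$,b}  A: {b}  B: {b}  C: {a,b,c}
pass 3: done
  S: {$,b}  A: {b}  B: {b}  C: {a,b,c}

FOLLOW(C) = ["a", "b", "c"]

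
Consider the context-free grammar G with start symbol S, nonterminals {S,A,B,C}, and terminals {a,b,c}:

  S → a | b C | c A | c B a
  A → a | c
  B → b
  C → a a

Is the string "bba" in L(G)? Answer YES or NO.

Convert to CNF:
  S -> T1 C | T2 A | T2 X3 | a
  A -> a | c
  B -> b
  C -> T0 T0
  T0 -> a
  T1 -> b
  T2 -> c
  X3 -> B T0

CYK fill:
  [0..0]={B,T1}  "b"  orig:{B}
  [1..1]={B,T1}  "b"  orig:{B}
  [2..2]={A,S,T0}  "a"  orig:{A,S}
  [0..1]=∅  "bb"
  [1..2]={X3}  "ba"  orig:{}
  [0..2]=∅  "bba"

S ∉ T[0,2] ⇒ NO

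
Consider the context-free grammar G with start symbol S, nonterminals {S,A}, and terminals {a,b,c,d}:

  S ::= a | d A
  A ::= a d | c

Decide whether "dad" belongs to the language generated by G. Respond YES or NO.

CNF form of G:
  S -> T1 A | a
  A -> T0 T1 | c
  T0 -> a
  T1 -> d

CYK table (by increasing span):
  T[0,0] 'd' = {T1}  orig:{}
  T[1,1] 'a' = {S,T0}  orig:{S}
  T[2,2] 'd' = {T1}  orig:{}
  T[0,1] 'da' = ∅
  T[1,2] 'ad' = {A}
  T[0,2] 'dad' = {S}

S ∈ T[0,2] ⇒ YES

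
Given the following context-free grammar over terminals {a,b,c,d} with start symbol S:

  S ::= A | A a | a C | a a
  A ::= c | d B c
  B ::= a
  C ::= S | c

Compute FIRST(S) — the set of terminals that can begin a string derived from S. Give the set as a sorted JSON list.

FIRST iteration:
round 1:
  A via A→c: +{c}
  A via A→d B c: +{d}
  B via B→a: +{a}
  C via C→c: +{c}
  S via S→A: +{c,d}
  S via S→a C: +{a}
  S: {a,c,d}  A: {c,d}  B: {a}  C: {c}
round 2:
  C via C→S: +{a,d}
  S: {a,c,d}  A: {c,d}  B: {a}  C: {a,c,d}
round 3: — fixpoint
  S: {a,c,d}  A: {c,d}  B: {a}  C: {a,c,d}

FIRST(S) = ["a", "c", "d"]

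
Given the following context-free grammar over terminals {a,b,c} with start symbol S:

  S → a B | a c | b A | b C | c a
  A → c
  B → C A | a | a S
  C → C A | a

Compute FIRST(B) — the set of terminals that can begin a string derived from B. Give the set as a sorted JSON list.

FIRST sets, iterate to fixpoint:
round 1:
  A via A→c: +{c}
  B via B→a: +{a}
  C via C→a: +{a}
  S via S→a B: +{a}
  S via S→b A: +{b}
  S via S→c a: +{c}
  FIRST(S)={a,b,c}  FIRST(A)={c}  FIRST(B)={a}  FIRST(C)={a}
round 2: — fixpoint
  FIRST(S)={a,b,c}  FIRST(A)={c}  FIRST(B)={a}  FIRST(C)={a}

FIRST(B) = ["a"]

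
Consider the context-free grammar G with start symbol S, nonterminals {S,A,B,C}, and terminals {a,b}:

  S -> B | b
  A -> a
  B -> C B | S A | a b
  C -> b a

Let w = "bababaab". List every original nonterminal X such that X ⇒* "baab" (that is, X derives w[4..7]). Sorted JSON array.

Convert to CNF:
  S -> C B | S A | T0 T1 | b
  A -> a
  B -> C B | S A | T0 T1
  C -> T1 T0
  T0 -> a
  T1 -> b

CYK fill (cells [i..j] with 4 ≤ i ≤ j ≤ 7 only):
  [4..4]={S,T1}  "b"  orig:{S}
  [5..5]={A,T0}  "a"  orig:{A}
  [6..6]={A,T0}  "a"  orig:{A}
  [7..7]={S,T1}  "b"  orig:{S}
  [4..5]={B,C,S}  "ba"
  [5..6]=∅  "aa"
  [6..7]={B,S}  "ab"
  [4..6]={B,S}  "baa"
  [5..7]=∅  "aab"
  [4..7]={B,S}  "baab"

Original NTs in T[4,7] deriving "baab": ["B", "S"]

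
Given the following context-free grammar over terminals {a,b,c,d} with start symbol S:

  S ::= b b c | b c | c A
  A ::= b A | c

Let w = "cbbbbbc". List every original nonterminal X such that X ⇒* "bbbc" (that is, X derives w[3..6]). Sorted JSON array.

Convert to CNF:
  S -> T0 T1 | T0 X2 | T1 A
  A -> T0 A | c
  T0 -> b
  T1 -> c
  X2 -> T0 T1

Fill CYK table bottom-up, restricted to cells inside w[3..6]:
  [3..3]={T0}  "b"  orig:{}
  [4..4]={T0}  "b"  orig:{}
  [5..5]={T0}  "b"  orig:{}
  [6..6]={A,T1}  "c"  orig:{A}
  [3..4]=∅  "bb"
  [4..5]=∅  "bb"
  [5..6]={A,S,X2}  "bc"  orig:{A,S}
  [3..5]=∅  "bbb"
  [4..6]={A,S}  "bbc"
  [3..6]={A}  "bbbc"

Original NTs in T[3,6] deriving "bbbc": ["A"]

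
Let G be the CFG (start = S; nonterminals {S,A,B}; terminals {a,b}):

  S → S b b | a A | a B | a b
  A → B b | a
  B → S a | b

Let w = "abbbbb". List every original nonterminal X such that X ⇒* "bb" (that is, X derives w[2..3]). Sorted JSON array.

Convert to CNF:
  S -> S X2 | T1 A | T1 B | T1 T0
  A -> B T0 | a
  B -> S T1 | b
  T0 -> b
  T1 -> a
  X2 -> T0 T0

CYK table (by increasing span) (cells [i..j] with 2 ≤ i ≤ j ≤ 3 only):
  [2..2]={B,T0}  "b"  orig:{B}
  [3..3]={B,T0}  "b"  orig:{B}
  [2..3]={A,X2}  "bb"  orig:{A}

Original NTs in T[2,3] deriving "bb": ["A"]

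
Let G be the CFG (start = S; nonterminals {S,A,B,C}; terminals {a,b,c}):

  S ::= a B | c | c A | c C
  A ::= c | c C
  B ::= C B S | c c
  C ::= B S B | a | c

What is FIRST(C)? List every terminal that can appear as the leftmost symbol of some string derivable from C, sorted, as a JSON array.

Compute FIRST by fixpoint:
[1]
  A via A→c: +{c}
  B via B→c c: +{c}
  C via C→B S B: +{c}
  C via C→a: +{a}
  S via S→a B: +{a}
  S via S→c: +{c}
  FIRST(S)={a,c}  FIRST(A)={c}  FIRST(B)={c}  FIRST(C)={a,c}
[2]
  B via B→C B S: +{a}
  FIRST(S)={a,c}  FIRST(A)={c}  FIRST(B)={a,c}  FIRST(C)={a,c}
[3] — fixpoint
  FIRST(S)={a,c}  FIRST(A)={c}  FIRST(B)={a,c}  FIRST(C)={a,c}

FIRST(C) = ["a", "c"]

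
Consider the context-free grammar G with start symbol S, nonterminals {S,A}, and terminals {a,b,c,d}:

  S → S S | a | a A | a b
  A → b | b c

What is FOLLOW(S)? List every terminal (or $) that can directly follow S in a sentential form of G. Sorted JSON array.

Compute FIRST by fixpoint:
round 1:
  A via A→b: +{b}
  S via S→a: +{a}
  FIRST(S)={a}  FIRST(A)={b}
round 2: — fixpoint
  FIRST(S)={a}  FIRST(A)={b}

Compute FOLLOW by fixpoint:
FOLLOW(S) := {$}
round 1:
  S→S S: FOLLOW(S) ⊇ FIRST(S) = {a}; new: +{a}
  S→a A: FOLLOW(A) ⊇ FOLLOW(S) ⊇ {$,a}; new: +{$,a}
  FOLLOW[S]={$,a}  FOLLOW[A]={$,a}
round 2: done
  FOLLOW[S]={$,a}  FOLLOW[A]={$,a}

FOLLOW(S) = ["$", "a"]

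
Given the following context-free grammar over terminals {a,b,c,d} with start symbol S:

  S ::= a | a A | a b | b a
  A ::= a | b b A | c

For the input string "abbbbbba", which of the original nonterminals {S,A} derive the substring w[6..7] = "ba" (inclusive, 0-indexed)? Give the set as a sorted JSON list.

Convert to CNF:
  S -> T0 T1 | T1 A | T1 T0 | a
  A -> T0 X2 | a | c
  T0 -> b
  T1 -> a
  X2 -> T0 A

CYK fill — only the sub-triangle for w[6..7]:
  T[6,6] 'b' = {T0}  orig:{}
  T[7,7] 'a' = {A,S,T1}  orig:{A,S}
  T[6,7] 'ba' = {S,X2}  orig:{S}

Original NTs in T[6,7] deriving "ba": ["S"]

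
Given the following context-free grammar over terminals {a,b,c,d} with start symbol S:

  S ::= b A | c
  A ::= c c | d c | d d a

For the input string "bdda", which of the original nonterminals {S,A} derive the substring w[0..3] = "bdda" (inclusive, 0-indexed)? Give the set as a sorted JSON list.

Convert to CNF:
  S -> T3 A | c
  A -> T0 T0 | T1 T0 | T1 X4
  T0 -> c
  T1 -> d
  T2 -> a
  T3 -> b
  X4 -> T1 T2

CYK fill (cells [i..j] with 0 ≤ i ≤ j ≤ 3 only):
  [0..0]={T3}  "b"  orig:{}
  [1..1]={T1}  "d"  orig:{}
  [2..2]={T1}  "d"  orig:{}
  [3..3]={T2}  "a"  orig:{}
  [0..1]=∅  "bd"
  [1..2]=∅  "dd"
  [2..3]={X4}  "da"  orig:{}
  [0..2]=∅  "bdd"
  [1..3]={A}  "dda"
  [0..3]={S}  "bdda"

Original NTs in T[0,3] deriving "bdda": ["S"]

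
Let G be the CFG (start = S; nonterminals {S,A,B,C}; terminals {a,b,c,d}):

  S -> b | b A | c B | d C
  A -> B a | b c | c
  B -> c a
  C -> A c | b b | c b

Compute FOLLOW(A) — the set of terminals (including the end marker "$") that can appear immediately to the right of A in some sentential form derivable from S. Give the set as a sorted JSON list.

Compute FIRST by fixpoint:
[1]
  A via A→b c: +{b}
  A via A→c: +{c}
  B via B→c a: +{c}
  C via C→A c: +{b,c}
  S via S→b: +{b}
  S via S→c B: +{c}
  S via S→d C: +{d}
  FIRST[S]={b,c,d}  FIRST[A]={b,c}  FIRST[B]={c}  FIRST[C]={b,c}
[2] (no change)
  FIRST[S]={b,c,d}  FIRST[A]={b,c}  FIRST[B]={c}  FIRST[C]={b,c}

Compute FOLLOW by fixpoint:
seed FOLLOW(S) with $
iter 1:
  A→B a: FOLLOW(B) ⊇ FIRST(a) = {a}; new: +{a}
  C→A c: FOLLOW(A) ⊇ FIRST(c) = {c}; new: +{c}
  S→b A: FOLLOW(A) ⊇ FOLLOW(S) ⊇ {$}; new: +{$}
  S→c B: FOLLOW(B) ⊇ FOLLOW(S) ⊇ {$}; new: +{$}
  S→d C: FOLLOW(C) ⊇ FOLLOW(S) ⊇ {$}; new: +{$}
  FOLLOW[S]={$}  FOLLOW[A]={$,c}  FOLLOW[B]={$,a}  FOLLOW[C]={$}
iter 2: (no change)
  FOLLOW[S]={$}  FOLLOW[A]={$,c}  FOLLOW[B]={$,a}  FOLLOW[C]={$}

FOLLOW(A) = ["$", "c"]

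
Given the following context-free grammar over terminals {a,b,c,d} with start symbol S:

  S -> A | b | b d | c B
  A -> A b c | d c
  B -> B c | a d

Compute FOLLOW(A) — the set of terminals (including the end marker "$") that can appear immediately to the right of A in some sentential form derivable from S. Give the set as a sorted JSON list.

Compute FIRST by fixpoint:
round 1:
  A via A→d c: +{d}
  B via B→a d: +{a}
  S via S→A: +{d}
  S via S→b: +{b}
  S via S→c B: +{c}
  FIRST(S)={b,c,d}  FIRST(A)={d}  FIRST(B)={a}
round 2: done
  FIRST(S)={b,c,d}  FIRST(A)={d}  FIRST(B)={a}

FOLLOW iteration:
FOLLOW(S) := {$}
pass 1:
  A→A b c: FOLLOW(A) ⊇ FIRST(b) = {b}; new: +{b}
  B→B c: FOLLOW(B) ⊇ FIRST(c) = {c}; new: +{c}
  S→A: FOLLOW(A) ⊇ FOLLOW(S) ⊇ {$}; new: +{$}
  S→c B: FOLLOW(B) ⊇ FOLLOW(S) ⊇ {$}; new: +{$}
  FOLLOW(S)={$}  FOLLOW(A)={$,b}  FOLLOW(B)={$,c}
pass 2: — fixpoint
  FOLLOW(S)={$}  FOLLOW(A)={$,b}  FOLLOW(B)={$,c}

FOLLOW(A) = ["$", "b"]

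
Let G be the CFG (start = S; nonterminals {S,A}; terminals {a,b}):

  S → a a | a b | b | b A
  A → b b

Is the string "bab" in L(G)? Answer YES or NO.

CNF form of G:
  S -> T0 A | T1 T0 | T1 T1 | b
  A -> T0 T0
  T0 -> b
  T1 -> a

CYK table (by increasing span):
  cell(0,0) b: {S,T0}  orig:{S}
  cell(1,1) a: {T1}  orig:{}
  cell(2,2) b: {S,T0}  orig:{S}
  cell(0,1) ba: ∅
  cell(1,2) ab: {S}
  cell(0,2) bab: ∅

S ∉ T[0,2] ⇒ NO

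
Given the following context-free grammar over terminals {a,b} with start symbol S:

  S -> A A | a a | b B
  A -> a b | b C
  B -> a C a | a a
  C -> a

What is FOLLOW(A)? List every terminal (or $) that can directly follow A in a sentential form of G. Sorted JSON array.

FIRST iteration:
iter 1:
  A via A→a b: +{a}
  A via A→b C: +{b}
  B via B→a C a: +{a}
  C via C→a: +{a}
  S via S→A A: +{a,b}
  FIRST[S]={a,b}  FIRST[A]={a,b}  FIRST[B]={a}  FIRST[C]={a}
iter 2: (no change)
  FIRST[S]={a,b}  FIRST[A]={a,b}  FIRST[B]={a}  FIRST[C]={a}

Compute FOLLOW by fixpoint:
initialize: $ ∈ FOLLOW(S)
iter 1:
  B→a C a: FOLLOW(C) ⊇ FIRST(a) = {a}; new: +{a}
  S→A A: FOLLOW(A) ⊇ FIRST(A) = {a,b}; new: +{a,b}
  S→A A: FOLLOW(A) ⊇ FOLLOW(S) ⊇ {$}; new: +{$}
  S→b B: FOLLOW(B) ⊇ FOLLOW(S) ⊇ {$}; new: +{$}
  FOLLOW(S)={$}  FOLLOW(A)={$,a,b}  FOLLOW(B)={$}  FOLLOW(C)={a}
iter 2:
  A→b C: FOLLOW(C) ⊇ FOLLOW(A) ⊇ {$,a,b}; new: +{$,b}
  FOLLOW(S)={$}  FOLLOW(A)={$,a,b}  FOLLOW(B)={$}  FOLLOW(C)={$,a,b}
iter 3: (no change)
  FOLLOW(S)={$}  FOLLOW(A)={$,a,b}  FOLLOW(B)={$}  FOLLOW(C)={$,a,b}

FOLLOW(A) = ["$", "a", "b"]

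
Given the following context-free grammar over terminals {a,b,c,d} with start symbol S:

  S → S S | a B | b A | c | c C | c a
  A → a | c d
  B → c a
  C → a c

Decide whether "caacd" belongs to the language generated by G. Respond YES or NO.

CNF form of G:
  S -> S S | T0 C | T0 T2 | T2 B | T3 A | c
  A -> T0 T1 | a
  B -> T0 T2
  C -> T2 T0
  T0 -> c
  T1 -> d
  T2 -> a
  T3 -> b

CYK table (by increasing span):
  cell(0,0) c: {S,T0}  orig:{S}
  cell(1,1) a: {A,T2}  orig:{A}
  cell(2,2) a: {A,T2}  orig:{A}
  cell(3,3) c: {S,T0}  orig:{S}
  cell(4,4) d: {T1}  orig:{}
  cell(0,1) ca: {B,S}
  cell(1,2) aa: ∅
  cell(2,3) ac: {C}
  cell(3,4) cd: {A}
  cell(0,2) caa: ∅
  cell(1,3) aac: ∅
  cell(2,4) acd: ∅
  cell(0,3) caac: ∅
  cell(1,4) aacd: ∅
  cell(0,4) caacd: ∅

S ∉ T[0,4] ⇒ NO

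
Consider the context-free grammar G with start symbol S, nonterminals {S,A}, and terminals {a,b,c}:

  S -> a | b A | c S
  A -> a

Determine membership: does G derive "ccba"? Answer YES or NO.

CNF form of G:
  S -> T0 A | T1 S | a
  A -> a
  T0 -> b
  T1 -> c

Fill CYK table bottom-up:
  [0..0]={T1}  "c"  orig:{}
  [1..1]={T1}  "c"  orig:{}
  [2..2]={T0}  "b"  orig:{}
  [3..3]={A,S}  "a"
  [0..1]=∅  "cc"
  [1..2]=∅  "cb"
  [2..3]={S}  "ba"
  [0..2]=∅  "ccb"
  [1..3]={S}  "cba"
  [0..3]={S}  "ccba"

S ∈ T[0,3] ⇒ YES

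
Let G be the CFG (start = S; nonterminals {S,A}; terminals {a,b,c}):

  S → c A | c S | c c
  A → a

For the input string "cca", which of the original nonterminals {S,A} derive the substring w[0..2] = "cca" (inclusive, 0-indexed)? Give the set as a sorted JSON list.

Convert to CNF:
  S -> T0 A | T0 S | T0 T0
  A -> a
  T0 -> c

CYK table (by increasing span) (cells [i..j] with 0 ≤ i ≤ j ≤ 2 only):
  [0..0]={T0}  "c"  orig:{}
  [1..1]={T0}  "c"  orig:{}
  [2..2]={A}  "a"
  [0..1]={S}  "cc"
  [1..2]={S}  "ca"
  [0..2]={S}  "cca"

Original NTs in T[0,2] deriving "cca": ["S"]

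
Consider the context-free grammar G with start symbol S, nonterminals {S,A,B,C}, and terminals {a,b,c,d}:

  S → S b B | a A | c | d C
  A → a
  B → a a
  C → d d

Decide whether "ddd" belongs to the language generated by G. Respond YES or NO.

Convert to CNF:
  S -> S X3 | T0 A | T1 C | c
  A -> a
  B -> T0 T0
  C -> T1 T1
  T0 -> a
  T1 -> d
  T2 -> b
  X3 -> T2 B

CYK fill:
  cell(0,0) d: {T1}  orig:{}
  cell(1,1) d: {T1}  orig:{}
  cell(2,2) d: {T1}  orig:{}
  cell(0,1) dd: {C}
  cell(1,2) dd: {C}
  cell(0,2) ddd: {S}

S ∈ T[0,2] ⇒ YES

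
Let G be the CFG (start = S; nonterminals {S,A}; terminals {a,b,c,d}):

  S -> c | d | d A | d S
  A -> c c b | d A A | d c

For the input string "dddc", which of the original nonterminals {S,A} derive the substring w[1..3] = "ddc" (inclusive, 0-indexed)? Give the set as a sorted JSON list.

Convert to CNF:
  S -> T2 A | T2 S | c | d
  A -> T0 X3 | T2 T0 | T2 X4
  T0 -> c
  T1 -> b
  T2 -> d
  X3 -> T0 T1
  X4 -> A A

CYK table (by increasing span) — only the sub-triangle for w[1..3]:
  T[1,1] 'd' = {S,T2}  orig:{S}
  T[2,2] 'd' = {S,T2}  orig:{S}
  T[3,3] 'c' = {S,T0}  orig:{S}
  T[1,2] 'dd' = {S}
  T[2,3] 'dc' = {A,S}
  T[1,3] 'ddc' = {S}

Original NTs in T[1,3] deriving "ddc": ["S"]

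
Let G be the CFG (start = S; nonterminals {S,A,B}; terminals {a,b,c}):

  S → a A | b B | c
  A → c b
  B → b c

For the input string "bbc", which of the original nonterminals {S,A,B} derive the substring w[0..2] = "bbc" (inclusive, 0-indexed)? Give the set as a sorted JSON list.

Convert to CNF:
  S -> T1 B | T2 A | c
  A -> T0 T1
  B -> T1 T0
  T0 -> c
  T1 -> b
  T2 -> a

Fill CYK table bottom-up (cells [i..j] with 0 ≤ i ≤ j ≤ 2 only):
  T[0,0] 'b' = {T1}  orig:{}
  T[1,1] 'b' = {T1}  orig:{}
  T[2,2] 'c' = {S,T0}  orig:{S}
  T[0,1] 'bb' = ∅
  T[1,2] 'bc' = {B}
  T[0,2] 'bbc' = {S}

Original NTs in T[0,2] deriving "bbc": ["S"]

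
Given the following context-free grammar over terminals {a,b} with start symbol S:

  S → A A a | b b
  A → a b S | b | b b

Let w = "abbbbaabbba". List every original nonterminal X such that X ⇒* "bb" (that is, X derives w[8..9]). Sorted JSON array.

CNF form of G:
  S -> A X3 | T1 T1
  A -> T0 X2 | T1 T1 | b
  T0 -> a
  T1 -> b
  X2 -> T1 S
  X3 -> A T0

CYK fill (cells [i..j] with 8 ≤ i ≤ j ≤ 9 only):
  cell(8,8) b: {A,T1}  orig:{A}
  cell(9,9) b: {A,T1}  orig:{A}
  cell(8,9) bb: {A,S}

Original NTs in T[8,9] deriving "bb": ["A", "S"]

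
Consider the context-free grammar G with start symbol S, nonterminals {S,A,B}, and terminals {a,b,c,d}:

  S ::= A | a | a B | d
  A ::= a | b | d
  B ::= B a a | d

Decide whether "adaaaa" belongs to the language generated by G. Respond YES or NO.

Convert to CNF:
  S -> T0 B | a | b | d
  A -> a | b | d
  B -> B X1 | d
  T0 -> a
  X1 -> T0 T0

Fill CYK table bottom-up:
  cell(0,0) a: {A,S,T0}  orig:{A,S}
  cell(1,1) d: {A,B,S}
  cell(2,2) a: {A,S,T0}  orig:{A,S}
  cell(3,3) a: {A,S,T0}  orig:{A,S}
  cell(4,4) a: {A,S,T0}  orig:{A,S}
  cell(5,5) a: {A,S,T0}  orig:{A,S}
  cell(0,1) ad: {S}
  cell(1,2) da: ∅
  cell(2,3) aa: {X1}  orig:{}
  cell(3,4) aa: {X1}  orig:{}
  cell(4,5) aa: {X1}  orig:{}
  cell(0,2) ada: ∅
  cell(1,3) daa: {B}
  cell(2,4) aaa: ∅
  cell(3,5) aaa: ∅
  cell(0,3) adaa: {S}
  cell(1,4) daaa: ∅
  cell(2,5) aaaa: ∅
  cell(0,4) adaaa: ∅
  cell(1,5) daaaa: {B}
  cell(0,5) adaaaa: {S}

S ∈ T[0,5] ⇒ YES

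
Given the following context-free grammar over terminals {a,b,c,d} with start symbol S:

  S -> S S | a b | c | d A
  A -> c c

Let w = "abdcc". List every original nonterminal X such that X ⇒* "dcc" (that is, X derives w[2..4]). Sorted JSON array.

CNF form of G:
  S -> S S | T1 T2 | T3 A | c
  A -> T0 T0
  T0 -> c
  T1 -> a
  T2 -> b
  T3 -> d

Fill CYK table bottom-up (cells [i..j] with 2 ≤ i ≤ j ≤ 4 only):
  [2..2]={T3}  "d"  orig:{}
  [3..3]={S,T0}  "c"  orig:{S}
  [4..4]={S,T0}  "c"  orig:{S}
  [2..3]=∅  "dc"
  [3..4]={A,S}  "cc"
  [2..4]={S}  "dcc"

Original NTs in T[2,4] deriving "dcc": ["S"]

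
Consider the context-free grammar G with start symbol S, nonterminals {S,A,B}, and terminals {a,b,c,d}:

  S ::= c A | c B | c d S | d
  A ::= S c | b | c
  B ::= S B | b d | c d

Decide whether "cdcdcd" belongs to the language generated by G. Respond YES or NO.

Convert to CNF:
  S -> T0 A | T0 B | T0 X3 | d
  A -> S T0 | b | c
  B -> S B | T0 T2 | T1 T2
  T0 -> c
  T1 -> b
  T2 -> d
  X3 -> T2 S

Fill CYK table bottom-up:
  cell(0,0) c: {A,T0}  orig:{A}
  cell(1,1) d: {S,T2}  orig:{S}
  cell(2,2) c: {A,T0}  orig:{A}
  cell(3,3) d: {S,T2}  orig:{S}
  cell(4,4) c: {A,T0}  orig:{A}
  cell(5,5) d: {S,T2}  orig:{S}
  cell(0,1) cd: {B}
  cell(1,2) dc: {A}
  cell(2,3) cd: {B}
  cell(3,4) dc: {A}
  cell(4,5) cd: {B}
  cell(0,2) cdc: {S}
  cell(1,3) dcd: {B}
  cell(2,4) cdc: {S}
  cell(3,5) dcd: {B}
  cell(0,3) cdcd: {S}
  cell(1,4) dcdc: {X3}  orig:{}
  cell(2,5) cdcd: {S}
  cell(0,4) cdcdc: {A,S}
  cell(1,5) dcdcd: {X3}  orig:{}
  cell(0,5) cdcdcd: {B,S}

S ∈ T[0,5] ⇒ YES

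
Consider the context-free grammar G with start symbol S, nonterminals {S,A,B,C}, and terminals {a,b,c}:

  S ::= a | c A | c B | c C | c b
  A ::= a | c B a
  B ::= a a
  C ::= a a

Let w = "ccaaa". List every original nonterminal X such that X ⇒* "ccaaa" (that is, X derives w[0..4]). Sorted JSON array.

CNF form of G:
  S -> T0 A | T0 B | T0 C | T0 T2 | a
  A -> T0 X3 | a
  B -> T1 T1
  C -> T1 T1
  T0 -> c
  T1 -> a
  T2 -> b
  X3 -> B T1

CYK fill, restricted to cells inside w[0..4]:
  T[0,0] 'c' = {T0}  orig:{}
  T[1,1] 'c' = {T0}  orig:{}
  T[2,2] 'a' = {A,S,T1}  orig:{A,S}
  T[3,3] 'a' = {A,S,T1}  orig:{A,S}
  T[4,4] 'a' = {A,S,T1}  orig:{A,S}
  T[0,1] 'cc' = ∅
  T[1,2] 'ca' = {S}
  T[2,3] 'aa' = {B,C}
  T[3,4] 'aa' = {B,C}
  T[0,2] 'cca' = ∅
  T[1,3] 'caa' = {S}
  T[2,4] 'aaa' = {X3}  orig:{}
  T[0,3] 'ccaa' = ∅
  T[1,4] 'caaa' = {A}
  T[0,4] 'ccaaa' = {S}

Original NTs in T[0,4] deriving "ccaaa": ["S"]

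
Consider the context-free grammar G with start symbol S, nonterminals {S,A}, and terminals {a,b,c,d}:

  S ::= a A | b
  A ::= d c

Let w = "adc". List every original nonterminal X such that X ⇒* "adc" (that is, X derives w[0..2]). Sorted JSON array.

Convert to CNF:
  S -> T2 A | b
  A -> T0 T1
  T0 -> d
  T1 -> c
  T2 -> a

Fill CYK table bottom-up, restricted to cells inside w[0..2]:
  cell(0,0) a: {T2}  orig:{}
  cell(1,1) d: {T0}  orig:{}
  cell(2,2) c: {T1}  orig:{}
  cell(0,1) ad: ∅
  cell(1,2) dc: {A}
  cell(0,2) adc: {S}

Original NTs in T[0,2] deriving "adc": ["S"]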